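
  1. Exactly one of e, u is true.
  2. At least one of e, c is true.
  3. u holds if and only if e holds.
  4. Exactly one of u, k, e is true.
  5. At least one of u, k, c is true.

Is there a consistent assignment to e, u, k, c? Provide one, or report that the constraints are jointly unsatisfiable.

Case e = True:
  (1) with e=T forces u = False.
  Constraint (3) is violated (u=F, e=T) — contradiction.
Case e = False:
  (1) with e=F forces u = True.
  Constraint (3) is violated (u=T, e=F) — contradiction.
Both cases fail — unsatisfiable.

Unsatisfiable — no assignment works.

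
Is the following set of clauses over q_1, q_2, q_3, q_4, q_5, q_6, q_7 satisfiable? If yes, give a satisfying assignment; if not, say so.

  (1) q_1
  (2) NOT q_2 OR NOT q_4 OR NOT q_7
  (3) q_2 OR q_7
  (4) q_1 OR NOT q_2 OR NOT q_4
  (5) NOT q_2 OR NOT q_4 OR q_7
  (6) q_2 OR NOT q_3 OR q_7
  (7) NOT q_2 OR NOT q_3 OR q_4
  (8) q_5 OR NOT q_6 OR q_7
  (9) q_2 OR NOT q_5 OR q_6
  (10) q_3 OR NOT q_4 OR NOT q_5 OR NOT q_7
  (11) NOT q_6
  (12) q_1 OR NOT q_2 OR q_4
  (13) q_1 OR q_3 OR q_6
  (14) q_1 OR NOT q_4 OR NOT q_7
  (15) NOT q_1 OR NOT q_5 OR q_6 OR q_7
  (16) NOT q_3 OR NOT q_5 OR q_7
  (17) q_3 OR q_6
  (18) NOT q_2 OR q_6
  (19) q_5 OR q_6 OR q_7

q_1 = True, q_2 = False, q_3 = True, q_4 = False, q_5 = False, q_6 = False, q_7 = True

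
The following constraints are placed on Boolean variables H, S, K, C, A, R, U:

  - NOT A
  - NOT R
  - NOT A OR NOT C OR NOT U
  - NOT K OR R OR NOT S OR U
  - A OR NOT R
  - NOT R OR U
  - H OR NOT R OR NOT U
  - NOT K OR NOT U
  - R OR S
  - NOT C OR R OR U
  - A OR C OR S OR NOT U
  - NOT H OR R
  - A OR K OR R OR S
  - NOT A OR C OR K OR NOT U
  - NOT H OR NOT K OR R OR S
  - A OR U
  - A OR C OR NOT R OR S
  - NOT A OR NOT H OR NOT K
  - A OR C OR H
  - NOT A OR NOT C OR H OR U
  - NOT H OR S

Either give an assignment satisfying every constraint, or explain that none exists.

Unit clause (NOT A) forces A = False.
Unit clause (NOT R) forces R = False.
In (R OR S) only S is left, so S = True.
In (NOT H OR R) only NOT H is left, so H = False.
In (A OR U) only U is left, so U = True.
In (A OR C OR H) only C is left, so C = True.
In (NOT K OR NOT U) only NOT K is left, so K = False.
All clauses satisfied.

H = False, S = True, K = False, C = True, A = False, R = False, U = True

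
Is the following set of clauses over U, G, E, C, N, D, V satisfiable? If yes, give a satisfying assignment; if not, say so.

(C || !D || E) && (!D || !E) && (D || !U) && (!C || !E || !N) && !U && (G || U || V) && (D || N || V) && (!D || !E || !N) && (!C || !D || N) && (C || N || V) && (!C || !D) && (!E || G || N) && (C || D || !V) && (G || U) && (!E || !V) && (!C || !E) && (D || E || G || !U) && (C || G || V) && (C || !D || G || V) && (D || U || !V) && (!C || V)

U: False; G: True; E: True; C: False; N: True; D: False; V: False

Unit clause (!U) forces U = False.
In (G || U) only G is left, so G = True.
Set E = True.
  then (!D || !E) forces D = False.
  then (!E || !V) forces V = False.
  then (!C || !E) forces C = False.
  then (D || N || V) forces N = True.
All clauses satisfied.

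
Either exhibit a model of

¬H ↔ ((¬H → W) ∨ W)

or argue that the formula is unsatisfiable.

W: True, H: False

  ¬H ↔ ((¬H → W) ∨ W) = True
    ¬H = True
    (¬H → W) ∨ W = True
      ¬H → W = True
        ¬H = True
The formula evaluates to True.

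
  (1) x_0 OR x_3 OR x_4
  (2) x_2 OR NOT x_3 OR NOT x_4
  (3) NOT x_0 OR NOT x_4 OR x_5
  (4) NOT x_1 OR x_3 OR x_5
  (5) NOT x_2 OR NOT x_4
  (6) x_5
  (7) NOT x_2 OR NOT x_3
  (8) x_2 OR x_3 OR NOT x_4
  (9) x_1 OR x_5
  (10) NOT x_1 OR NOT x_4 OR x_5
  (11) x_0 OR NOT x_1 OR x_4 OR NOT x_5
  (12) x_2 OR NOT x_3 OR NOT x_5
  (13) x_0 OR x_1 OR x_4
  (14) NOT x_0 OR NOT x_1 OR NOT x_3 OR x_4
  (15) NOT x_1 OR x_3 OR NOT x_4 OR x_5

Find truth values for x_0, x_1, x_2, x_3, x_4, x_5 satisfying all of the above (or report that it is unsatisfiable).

Unit clause (x_5) forces x_5 = True.
Set x_0 = True.
Set x_1 = True.
Set x_2 = False.
  then (x_2 OR NOT x_3 OR NOT x_5) forces x_3 = False.
  then (x_2 OR x_3 OR NOT x_4) forces x_4 = False.
All clauses satisfied.

x_0 = True, x_1 = True, x_2 = False, x_3 = False, x_4 = False, x_5 = True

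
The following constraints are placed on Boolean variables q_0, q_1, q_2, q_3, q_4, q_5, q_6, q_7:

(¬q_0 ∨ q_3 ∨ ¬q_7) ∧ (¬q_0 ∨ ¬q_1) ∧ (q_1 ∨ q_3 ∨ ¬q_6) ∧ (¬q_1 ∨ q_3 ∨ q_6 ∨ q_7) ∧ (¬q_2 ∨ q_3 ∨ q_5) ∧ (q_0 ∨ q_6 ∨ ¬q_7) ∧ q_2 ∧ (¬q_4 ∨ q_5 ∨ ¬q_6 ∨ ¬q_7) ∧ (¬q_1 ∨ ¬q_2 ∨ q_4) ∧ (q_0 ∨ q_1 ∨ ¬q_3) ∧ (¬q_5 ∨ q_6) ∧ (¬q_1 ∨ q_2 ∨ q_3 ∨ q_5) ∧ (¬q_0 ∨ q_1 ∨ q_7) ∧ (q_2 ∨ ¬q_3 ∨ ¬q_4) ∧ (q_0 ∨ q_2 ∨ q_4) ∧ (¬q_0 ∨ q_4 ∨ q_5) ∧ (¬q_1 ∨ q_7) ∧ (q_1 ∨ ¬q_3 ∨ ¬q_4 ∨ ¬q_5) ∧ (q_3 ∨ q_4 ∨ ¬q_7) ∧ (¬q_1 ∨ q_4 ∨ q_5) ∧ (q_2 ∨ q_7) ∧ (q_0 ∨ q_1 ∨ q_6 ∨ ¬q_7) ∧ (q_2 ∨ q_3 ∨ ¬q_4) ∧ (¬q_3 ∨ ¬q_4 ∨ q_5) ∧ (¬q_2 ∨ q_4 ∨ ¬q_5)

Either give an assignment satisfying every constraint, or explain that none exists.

q_0=F; q_1=T; q_2=T; q_3=T; q_4=T; q_5=T; q_6=T; q_7=T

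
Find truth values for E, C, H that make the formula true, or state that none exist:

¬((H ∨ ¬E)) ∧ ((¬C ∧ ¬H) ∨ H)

E = True; C = False; H = False

  ¬((H ∨ ¬E)) = True
    H ∨ ¬E = False
      ¬E = False
  (¬C ∧ ¬H) ∨ H = True
    ¬C ∧ ¬H = True
      ¬C = True
      ¬H = True
Both conjuncts True, so the formula holds.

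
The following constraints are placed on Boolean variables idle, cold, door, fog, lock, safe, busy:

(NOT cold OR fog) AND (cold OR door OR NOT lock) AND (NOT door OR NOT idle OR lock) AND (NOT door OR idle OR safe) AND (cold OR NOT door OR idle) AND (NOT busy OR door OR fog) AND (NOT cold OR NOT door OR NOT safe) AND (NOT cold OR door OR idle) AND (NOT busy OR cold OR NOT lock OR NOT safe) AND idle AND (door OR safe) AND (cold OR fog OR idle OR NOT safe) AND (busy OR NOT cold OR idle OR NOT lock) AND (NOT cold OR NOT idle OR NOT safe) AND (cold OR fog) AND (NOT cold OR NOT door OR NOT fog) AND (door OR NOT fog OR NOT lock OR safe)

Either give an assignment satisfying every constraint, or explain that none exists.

idle = True, cold = False, door = True, fog = True, lock = True, safe = True, busy = False

Unit clause (idle) forces idle = True.
Set cold = False.
  then (cold OR fog) forces fog = True.
Set door = True.
  then (NOT door OR NOT idle OR lock) forces lock = True.
Set safe = True.
  then (NOT busy OR cold OR NOT lock OR NOT safe) forces busy = False.
All clauses satisfied.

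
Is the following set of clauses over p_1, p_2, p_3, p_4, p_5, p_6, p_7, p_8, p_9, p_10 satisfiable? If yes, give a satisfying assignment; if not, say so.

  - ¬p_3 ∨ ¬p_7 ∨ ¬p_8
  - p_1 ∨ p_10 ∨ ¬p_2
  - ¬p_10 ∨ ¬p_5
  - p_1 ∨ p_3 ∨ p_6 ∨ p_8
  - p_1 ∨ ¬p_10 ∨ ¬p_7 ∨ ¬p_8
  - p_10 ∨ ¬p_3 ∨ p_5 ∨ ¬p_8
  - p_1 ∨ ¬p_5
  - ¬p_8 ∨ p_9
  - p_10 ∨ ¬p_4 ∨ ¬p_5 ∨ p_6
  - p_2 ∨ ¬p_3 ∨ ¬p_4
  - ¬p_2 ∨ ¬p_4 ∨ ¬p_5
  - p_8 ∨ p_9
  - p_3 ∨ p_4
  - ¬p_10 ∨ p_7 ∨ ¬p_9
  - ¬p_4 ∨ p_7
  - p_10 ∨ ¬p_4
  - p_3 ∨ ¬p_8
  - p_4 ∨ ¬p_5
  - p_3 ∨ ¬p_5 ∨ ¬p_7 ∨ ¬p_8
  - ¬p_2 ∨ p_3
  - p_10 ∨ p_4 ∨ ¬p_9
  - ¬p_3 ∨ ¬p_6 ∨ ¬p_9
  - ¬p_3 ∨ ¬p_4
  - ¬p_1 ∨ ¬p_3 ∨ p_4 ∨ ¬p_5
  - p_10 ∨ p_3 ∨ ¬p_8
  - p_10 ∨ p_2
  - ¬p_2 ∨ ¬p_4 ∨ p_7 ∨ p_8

Set p_1 = True.
Set p_2 = False.
  then (p_10 ∨ p_2) forces p_10 = True.
  then (¬p_10 ∨ ¬p_5) forces p_5 = False.
Set p_3 = False.
  then (p_3 ∨ p_4) forces p_4 = True.
  then (¬p_4 ∨ p_7) forces p_7 = True.
  then (p_3 ∨ ¬p_8) forces p_8 = False.
  then (p_8 ∨ p_9) forces p_9 = True.
Set p_6 = True.
All clauses satisfied.

p_1 = True, p_2 = False, p_3 = False, p_4 = True, p_5 = False, p_6 = True, p_7 = True, p_8 = False, p_9 = True, p_10 = True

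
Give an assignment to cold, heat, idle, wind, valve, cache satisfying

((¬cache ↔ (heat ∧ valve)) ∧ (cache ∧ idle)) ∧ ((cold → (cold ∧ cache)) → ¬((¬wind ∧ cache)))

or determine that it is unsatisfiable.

cold = True, heat = False, idle = True, wind = True, valve = True, cache = True

  (¬cache ↔ (heat ∧ valve)) ∧ (cache ∧ idle) = True
    ¬cache ↔ (heat ∧ valve) = True
      ¬cache = False
      heat ∧ valve = False
    cache ∧ idle = True
  (cold → (cold ∧ cache)) → ¬((¬wind ∧ cache)) = True
    cold → (cold ∧ cache) = True
      cold ∧ cache = True
    ¬((¬wind ∧ cache)) = True
      ¬wind ∧ cache = False
        ¬wind = False
Both conjuncts True, so the formula holds.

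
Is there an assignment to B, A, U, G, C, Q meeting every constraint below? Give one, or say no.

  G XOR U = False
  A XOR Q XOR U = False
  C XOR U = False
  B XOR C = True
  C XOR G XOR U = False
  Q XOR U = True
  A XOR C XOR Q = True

Adding constraints 2, 3, 7 mod 2: every variable appears an even number of times on the left, so the left side is 0.
But the right sides sum to 1 (mod 2). 0 ≠ 1 — the system is inconsistent.

No satisfying assignment exists.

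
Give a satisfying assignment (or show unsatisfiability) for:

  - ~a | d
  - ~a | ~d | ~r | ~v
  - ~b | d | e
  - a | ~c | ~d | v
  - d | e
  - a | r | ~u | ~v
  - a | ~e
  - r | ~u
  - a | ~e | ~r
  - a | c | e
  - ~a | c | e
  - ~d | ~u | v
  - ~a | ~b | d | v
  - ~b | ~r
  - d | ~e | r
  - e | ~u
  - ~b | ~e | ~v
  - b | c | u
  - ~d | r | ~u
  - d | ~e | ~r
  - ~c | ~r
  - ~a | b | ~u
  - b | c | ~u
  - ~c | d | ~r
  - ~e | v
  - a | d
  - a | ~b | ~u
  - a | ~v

Set c = True.
  then (~c | ~r) forces r = False.
  then (r | ~u) forces u = False.
Set a = True.
  then (~a | d) forces d = True.
Set e = False.
Set v = True.
Set b = True.
All clauses satisfied.

c = True; a = True; e = False; r = False; u = False; v = True; d = True; b = True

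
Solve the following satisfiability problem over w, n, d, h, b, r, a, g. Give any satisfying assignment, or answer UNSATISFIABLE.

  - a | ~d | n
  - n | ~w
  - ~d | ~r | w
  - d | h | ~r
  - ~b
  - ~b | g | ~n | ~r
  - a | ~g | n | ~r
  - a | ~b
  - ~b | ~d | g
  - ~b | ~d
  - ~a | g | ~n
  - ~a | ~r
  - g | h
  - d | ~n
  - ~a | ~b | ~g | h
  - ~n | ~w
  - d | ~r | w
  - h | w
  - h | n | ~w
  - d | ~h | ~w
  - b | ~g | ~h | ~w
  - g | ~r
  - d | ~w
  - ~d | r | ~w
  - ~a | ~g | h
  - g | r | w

w = False, n = True, d = True, h = True, b = False, r = False, a = False, g = True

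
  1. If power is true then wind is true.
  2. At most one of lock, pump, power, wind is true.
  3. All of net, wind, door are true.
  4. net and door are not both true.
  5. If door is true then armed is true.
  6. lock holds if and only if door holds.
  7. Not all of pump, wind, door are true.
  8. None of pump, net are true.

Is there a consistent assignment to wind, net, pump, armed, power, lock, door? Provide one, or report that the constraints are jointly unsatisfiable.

No satisfying assignment exists.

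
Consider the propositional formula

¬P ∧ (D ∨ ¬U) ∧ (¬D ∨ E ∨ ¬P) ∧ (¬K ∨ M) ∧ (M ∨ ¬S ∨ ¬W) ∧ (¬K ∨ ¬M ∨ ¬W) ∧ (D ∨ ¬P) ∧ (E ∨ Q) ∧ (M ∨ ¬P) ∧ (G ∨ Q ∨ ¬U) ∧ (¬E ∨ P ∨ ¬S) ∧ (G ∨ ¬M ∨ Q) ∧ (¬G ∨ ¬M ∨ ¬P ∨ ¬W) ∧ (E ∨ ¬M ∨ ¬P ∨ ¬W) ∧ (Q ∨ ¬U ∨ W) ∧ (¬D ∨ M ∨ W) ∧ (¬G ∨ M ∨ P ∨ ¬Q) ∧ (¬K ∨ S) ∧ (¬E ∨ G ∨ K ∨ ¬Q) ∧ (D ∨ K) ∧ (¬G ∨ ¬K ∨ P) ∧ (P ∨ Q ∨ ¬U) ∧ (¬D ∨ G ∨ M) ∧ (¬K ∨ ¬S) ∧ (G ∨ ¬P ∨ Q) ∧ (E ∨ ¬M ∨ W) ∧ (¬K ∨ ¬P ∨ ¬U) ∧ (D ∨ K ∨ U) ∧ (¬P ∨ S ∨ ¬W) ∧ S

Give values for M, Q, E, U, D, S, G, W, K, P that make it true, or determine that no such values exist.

M = True; Q = True; E = False; U = False; D = True; S = True; G = False; W = True; K = False; P = False

Unit clause (¬P) forces P = False.
Unit clause (S) forces S = True.
In (¬E ∨ P ∨ ¬S) only ¬E is left, so E = False.
In (¬K ∨ ¬S) only ¬K is left, so K = False.
In (E ∨ Q) only Q is left, so Q = True.
In (D ∨ K) only D is left, so D = True.
Try M = False:
  (M ∨ ¬S ∨ ¬W) forces W = False.
  clause (¬D ∨ M ∨ W) is falsified — backtrack.
So M = True.
  then (E ∨ ¬M ∨ W) forces W = True.
Set U = False.
Set G = False.
All clauses satisfied.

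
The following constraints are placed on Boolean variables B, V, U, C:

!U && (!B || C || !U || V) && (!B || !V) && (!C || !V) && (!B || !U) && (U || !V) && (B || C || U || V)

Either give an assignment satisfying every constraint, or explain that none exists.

Unit clause (!U) forces U = False.
In (U || !V) only !V is left, so V = False.
Set B = True.
Set C = False.
Check each clause:
  (!U): !U holds.
  (!B || C || !U || V): !U holds.
  (!B || !V): !V holds.
  (!C || !V): !C holds.
  (!B || !U): !U holds.
  (U || !V): !V holds.
  (B || C || U || V): B holds.
All clauses satisfied.

B = True, V = False, U = False, C = False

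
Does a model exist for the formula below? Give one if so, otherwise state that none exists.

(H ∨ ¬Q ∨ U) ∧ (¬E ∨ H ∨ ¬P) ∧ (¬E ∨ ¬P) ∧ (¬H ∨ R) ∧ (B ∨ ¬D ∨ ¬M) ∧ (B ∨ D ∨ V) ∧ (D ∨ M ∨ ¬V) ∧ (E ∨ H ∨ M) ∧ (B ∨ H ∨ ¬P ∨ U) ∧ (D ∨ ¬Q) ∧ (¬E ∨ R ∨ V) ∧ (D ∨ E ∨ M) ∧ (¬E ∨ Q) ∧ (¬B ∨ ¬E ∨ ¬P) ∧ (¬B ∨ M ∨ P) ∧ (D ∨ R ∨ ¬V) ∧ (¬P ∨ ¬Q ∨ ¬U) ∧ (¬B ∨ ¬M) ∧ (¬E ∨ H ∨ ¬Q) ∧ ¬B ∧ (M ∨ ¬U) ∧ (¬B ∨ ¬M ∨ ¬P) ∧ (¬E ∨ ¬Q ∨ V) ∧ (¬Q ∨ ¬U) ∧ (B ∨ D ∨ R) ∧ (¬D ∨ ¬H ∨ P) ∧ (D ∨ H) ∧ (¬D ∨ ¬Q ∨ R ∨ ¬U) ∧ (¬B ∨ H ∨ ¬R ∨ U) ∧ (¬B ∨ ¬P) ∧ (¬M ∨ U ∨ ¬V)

E = False, M = False, B = False, V = True, Q = False, D = True, R = True, U = False, H = True, P = True

Unit clause (¬B) forces B = False.
Set E = False.
Set M = False.
  then (E ∨ H ∨ M) forces H = True.
  then (D ∨ E ∨ M) forces D = True.
  then (M ∨ ¬U) forces U = False.
  then (¬D ∨ ¬H ∨ P) forces P = True.
  then (¬H ∨ R) forces R = True.
Set V = True.
Set Q = False.
All clauses satisfied.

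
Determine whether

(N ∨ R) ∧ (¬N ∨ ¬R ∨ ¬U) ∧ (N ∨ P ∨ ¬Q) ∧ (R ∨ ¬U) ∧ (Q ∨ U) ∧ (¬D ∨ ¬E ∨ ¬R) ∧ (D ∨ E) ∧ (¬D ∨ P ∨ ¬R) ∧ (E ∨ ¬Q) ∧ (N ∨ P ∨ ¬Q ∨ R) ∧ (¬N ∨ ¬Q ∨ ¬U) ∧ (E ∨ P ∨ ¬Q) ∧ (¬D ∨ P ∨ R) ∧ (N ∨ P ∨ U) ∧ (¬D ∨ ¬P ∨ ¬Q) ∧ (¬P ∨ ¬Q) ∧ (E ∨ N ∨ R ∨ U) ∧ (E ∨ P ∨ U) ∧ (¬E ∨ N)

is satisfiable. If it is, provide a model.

Set E = True.
  then (¬E ∨ N) forces N = True.
Try Q = False:
  (Q ∨ U) forces U = True.
  (¬N ∨ ¬R ∨ ¬U) forces R = False.
  clause (R ∨ ¬U) is falsified — backtrack.
So Q = True.
  then (¬N ∨ ¬Q ∨ ¬U) forces U = False.
  then (¬P ∨ ¬Q) forces P = False.
Set R = False.
  then (¬D ∨ P ∨ R) forces D = False.
All clauses satisfied.

E: True, Q: True, R: False, D: False, P: False, U: False, N: True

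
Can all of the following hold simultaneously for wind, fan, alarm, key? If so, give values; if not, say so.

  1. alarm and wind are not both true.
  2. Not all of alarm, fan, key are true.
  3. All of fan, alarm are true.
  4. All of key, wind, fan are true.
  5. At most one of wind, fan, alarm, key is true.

Unsatisfiable — no assignment works.

Case key = True:
  (3) forces fan = True.
  Constraint (5) is violated (fan=T, key=T) — contradiction.
Case key = False:
  Constraint (4) is violated (key=F) — contradiction.
Both cases fail — unsatisfiable.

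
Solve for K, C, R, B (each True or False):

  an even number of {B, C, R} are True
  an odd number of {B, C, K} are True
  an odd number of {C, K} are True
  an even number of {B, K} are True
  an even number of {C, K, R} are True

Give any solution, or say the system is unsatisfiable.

K = False, C = True, R = True, B = False

{B, C, R}: 2 true → even ✓
{B, C, K}: 1 true → odd ✓
{C, K}: 1 true → odd ✓
{B, K}: 0 true → even ✓
{C, K, R}: 2 true → even ✓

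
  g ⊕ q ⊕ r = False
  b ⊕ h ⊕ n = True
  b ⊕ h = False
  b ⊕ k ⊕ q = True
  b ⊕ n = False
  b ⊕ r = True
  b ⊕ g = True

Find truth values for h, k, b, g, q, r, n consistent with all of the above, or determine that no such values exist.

h=T, k=F, b=T, g=F, q=F, r=F, n=T

g ⊕ q ⊕ r = F ⊕ F ⊕ F = False ✓
b ⊕ h ⊕ n = T ⊕ T ⊕ T = True ✓
b ⊕ h = T ⊕ T = False ✓
b ⊕ k ⊕ q = T ⊕ F ⊕ F = True ✓
b ⊕ n = T ⊕ T = False ✓
b ⊕ r = T ⊕ F = True ✓
b ⊕ g = T ⊕ F = True ✓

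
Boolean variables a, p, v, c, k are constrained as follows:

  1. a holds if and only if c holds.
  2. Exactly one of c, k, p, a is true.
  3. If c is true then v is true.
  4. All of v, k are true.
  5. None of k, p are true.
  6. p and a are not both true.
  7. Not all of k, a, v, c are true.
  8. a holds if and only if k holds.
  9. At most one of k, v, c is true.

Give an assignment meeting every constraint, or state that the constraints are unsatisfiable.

Case k = True:
  Constraint (5) is violated (k=T) — contradiction.
Case k = False:
  Constraint (4) is violated (k=F) — contradiction.
Both cases fail — unsatisfiable.

The formula is unsatisfiable.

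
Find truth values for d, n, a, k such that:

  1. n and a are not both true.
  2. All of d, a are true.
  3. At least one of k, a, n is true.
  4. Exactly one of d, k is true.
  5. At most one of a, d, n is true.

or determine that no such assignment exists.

Unsatisfiable — no assignment works.

Case d = True:
  (2) forces a = True.
  Constraint (5) is violated (a=T, d=T) — contradiction.
Case d = False:
  Constraint (2) is violated (d=F) — contradiction.
Both cases fail — unsatisfiable.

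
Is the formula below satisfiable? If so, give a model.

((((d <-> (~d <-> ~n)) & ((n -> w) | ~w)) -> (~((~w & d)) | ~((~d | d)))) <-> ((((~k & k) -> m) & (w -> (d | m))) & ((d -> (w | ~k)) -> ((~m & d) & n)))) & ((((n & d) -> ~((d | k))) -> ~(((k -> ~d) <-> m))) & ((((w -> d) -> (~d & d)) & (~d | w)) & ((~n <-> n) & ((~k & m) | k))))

Unsatisfiable — no assignment works.

The conjunct ~n <-> n is unsatisfiable on its own:
  n=F: evaluates to False.
  n=T: evaluates to False.
So the whole conjunction is unsatisfiable.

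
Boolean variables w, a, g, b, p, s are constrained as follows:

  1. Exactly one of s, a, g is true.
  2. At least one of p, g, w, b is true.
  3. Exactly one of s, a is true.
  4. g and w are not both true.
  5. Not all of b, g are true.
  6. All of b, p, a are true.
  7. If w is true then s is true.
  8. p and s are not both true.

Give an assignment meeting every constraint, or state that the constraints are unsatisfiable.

w=F, a=T, g=F, b=T, p=T, s=F

  (1) {s, a, g}: 1 true — exactly one ✓
  (2) {p, g, w, b}: 2 true — at least one ✓
  (3) {s, a}: 1 true — exactly one ✓
  (4) g=F, w=F — not both ✓
  (5) {b, g}: 1/2 true — not all ✓
  (6) {b, p, a}: all 3 true ✓
  (7) w=F ⇒ s: vacuous ✓
  (8) p=T, s=F — not both ✓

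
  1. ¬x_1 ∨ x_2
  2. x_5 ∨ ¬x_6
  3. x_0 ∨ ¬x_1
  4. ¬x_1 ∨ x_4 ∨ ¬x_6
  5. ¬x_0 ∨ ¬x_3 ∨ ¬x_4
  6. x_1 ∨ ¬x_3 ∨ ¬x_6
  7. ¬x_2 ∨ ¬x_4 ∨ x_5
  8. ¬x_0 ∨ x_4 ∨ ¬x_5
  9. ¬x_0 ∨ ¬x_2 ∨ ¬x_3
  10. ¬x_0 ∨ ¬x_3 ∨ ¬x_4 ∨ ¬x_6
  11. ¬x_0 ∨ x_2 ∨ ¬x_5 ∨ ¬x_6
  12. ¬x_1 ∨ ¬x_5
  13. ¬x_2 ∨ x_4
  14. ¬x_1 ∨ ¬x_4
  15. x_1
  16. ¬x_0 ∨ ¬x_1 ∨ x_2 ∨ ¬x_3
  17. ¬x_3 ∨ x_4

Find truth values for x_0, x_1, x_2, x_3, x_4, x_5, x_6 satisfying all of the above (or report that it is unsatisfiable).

Case x_4 = True:
  (¬x_1 ∨ ¬x_4) forces x_1 = False.
  Clause (x_1) is falsified — contradiction.
Case x_4 = False:
  (¬x_2 ∨ x_4) forces x_2 = False.
  (¬x_1 ∨ x_2) forces x_1 = False.
  Clause (x_1) is falsified — contradiction.
Both cases fail, so the formula is unsatisfiable.

No satisfying assignment exists.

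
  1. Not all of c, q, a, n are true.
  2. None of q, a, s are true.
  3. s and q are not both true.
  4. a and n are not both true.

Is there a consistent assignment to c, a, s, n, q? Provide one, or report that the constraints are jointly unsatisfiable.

c = True, a = False, s = False, n = True, q = False

  (1) {c, q, a, n}: 2/4 true — not all ✓
  (2) {q, a, s}: 0 true — none ✓
  (3) s=F, q=F — not both ✓
  (4) a=F, n=T — not both ✓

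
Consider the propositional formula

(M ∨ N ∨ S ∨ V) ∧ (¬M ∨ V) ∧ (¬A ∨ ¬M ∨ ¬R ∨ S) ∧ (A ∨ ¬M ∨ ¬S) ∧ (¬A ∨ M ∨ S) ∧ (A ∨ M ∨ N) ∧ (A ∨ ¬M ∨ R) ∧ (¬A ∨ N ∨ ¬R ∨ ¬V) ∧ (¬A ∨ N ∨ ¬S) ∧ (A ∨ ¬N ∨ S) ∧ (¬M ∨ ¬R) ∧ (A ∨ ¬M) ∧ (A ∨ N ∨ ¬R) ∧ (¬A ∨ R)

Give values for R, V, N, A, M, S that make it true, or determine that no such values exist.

R = False, V = True, N = True, A = False, M = False, S = True

Set R = False.
  then (¬A ∨ R) forces A = False.
  then (A ∨ ¬M ∨ R) forces M = False.
  then (A ∨ M ∨ N) forces N = True.
  then (A ∨ ¬N ∨ S) forces S = True.
Set V = True.
All clauses satisfied.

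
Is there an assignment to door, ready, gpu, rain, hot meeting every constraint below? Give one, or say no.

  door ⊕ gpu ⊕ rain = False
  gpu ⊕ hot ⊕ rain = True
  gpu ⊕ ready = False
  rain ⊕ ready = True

door: True, ready: True, gpu: True, rain: False, hot: False

door ⊕ gpu ⊕ rain = T ⊕ T ⊕ F = False ✓
gpu ⊕ hot ⊕ rain = T ⊕ F ⊕ F = True ✓
gpu ⊕ ready = T ⊕ T = False ✓
rain ⊕ ready = F ⊕ T = True ✓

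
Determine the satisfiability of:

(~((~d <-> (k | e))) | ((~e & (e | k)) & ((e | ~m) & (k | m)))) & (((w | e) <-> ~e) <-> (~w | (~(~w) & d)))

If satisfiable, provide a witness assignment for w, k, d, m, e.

w: True, k: True, d: True, m: False, e: False

  ~((~d <-> (k | e))) | ((~e & (e | k)) & ((e | ~m) & (k | m))) = True
    ~((~d <-> (k | e))) = True
      ~d <-> (k | e) = False
        ~d = False
        k | e = True
    (~e & (e | k)) & ((e | ~m) & (k | m)) = True
      ~e & (e | k) = True
        ~e = True
        e | k = True
      (e | ~m) & (k | m) = True
        e | ~m = True
          ~m = True
        k | m = True
  ((w | e) <-> ~e) <-> (~w | (~(~w) & d)) = True
    (w | e) <-> ~e = True
      w | e = True
      ~e = True
    ~w | (~(~w) & d) = True
      ~w = False
      ~(~w) & d = True
        ~(~w) = True
          ~w = False
Both conjuncts True, so the formula holds.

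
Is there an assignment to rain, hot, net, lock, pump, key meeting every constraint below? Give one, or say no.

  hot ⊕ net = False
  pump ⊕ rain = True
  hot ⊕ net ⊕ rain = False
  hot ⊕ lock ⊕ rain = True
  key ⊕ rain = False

rain: False; hot: True; net: True; lock: False; pump: True; key: False

hot ⊕ net = T ⊕ T = False ✓
pump ⊕ rain = T ⊕ F = True ✓
hot ⊕ net ⊕ rain = T ⊕ T ⊕ F = False ✓
hot ⊕ lock ⊕ rain = T ⊕ F ⊕ F = True ✓
key ⊕ rain = F ⊕ F = False ✓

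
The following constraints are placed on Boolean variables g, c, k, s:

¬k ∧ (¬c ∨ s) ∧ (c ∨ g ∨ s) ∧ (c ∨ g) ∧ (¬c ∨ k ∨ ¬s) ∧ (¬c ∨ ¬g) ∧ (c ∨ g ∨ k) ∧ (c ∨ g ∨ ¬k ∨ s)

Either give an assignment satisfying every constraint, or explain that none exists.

g = True; c = False; k = False; s = True

Unit clause (¬k) forces k = False.
Try g = False:
  (c ∨ g) forces c = True.
  (¬c ∨ s) forces s = True.
  clause (¬c ∨ k ∨ ¬s) is falsified — backtrack.
So g = True.
  then (¬c ∨ ¬g) forces c = False.
Set s = True.
Check each clause:
  (¬k): ¬k holds.
  (¬c ∨ s): ¬c holds.
  (c ∨ g ∨ s): g holds.
  (c ∨ g): g holds.
  (¬c ∨ k ∨ ¬s): ¬c holds.
  (¬c ∨ ¬g): ¬c holds.
  (c ∨ g ∨ k): g holds.
  (c ∨ g ∨ ¬k ∨ s): g holds.
All clauses satisfied.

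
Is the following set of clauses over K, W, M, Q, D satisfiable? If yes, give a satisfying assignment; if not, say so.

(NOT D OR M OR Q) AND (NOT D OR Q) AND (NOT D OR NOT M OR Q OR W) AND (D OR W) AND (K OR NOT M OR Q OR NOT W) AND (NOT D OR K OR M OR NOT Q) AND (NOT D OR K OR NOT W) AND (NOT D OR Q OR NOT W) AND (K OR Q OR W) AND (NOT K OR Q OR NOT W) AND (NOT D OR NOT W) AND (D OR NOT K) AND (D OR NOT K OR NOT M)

Set K = True.
  then (D OR NOT K) forces D = True.
  then (NOT D OR Q) forces Q = True.
  then (NOT D OR NOT W) forces W = False.
Set M = False.
All clauses satisfied.

K: True, W: False, M: False, Q: True, D: True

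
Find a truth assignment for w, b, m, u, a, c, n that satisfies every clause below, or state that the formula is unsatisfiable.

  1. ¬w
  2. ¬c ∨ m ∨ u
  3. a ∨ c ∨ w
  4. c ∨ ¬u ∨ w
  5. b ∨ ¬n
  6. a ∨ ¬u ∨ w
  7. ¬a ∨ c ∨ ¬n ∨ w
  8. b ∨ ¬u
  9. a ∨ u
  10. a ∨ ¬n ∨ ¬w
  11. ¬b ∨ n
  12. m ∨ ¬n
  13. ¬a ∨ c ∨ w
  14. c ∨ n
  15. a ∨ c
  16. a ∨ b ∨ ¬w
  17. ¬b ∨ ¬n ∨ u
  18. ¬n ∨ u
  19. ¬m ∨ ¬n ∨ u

w = False, b = False, m = True, u = False, a = True, c = True, n = False

Unit clause (¬w) forces w = False.
Set b = False.
  then (b ∨ ¬n) forces n = False.
  then (b ∨ ¬u) forces u = False.
  then (a ∨ u) forces a = True.
  then (¬a ∨ c ∨ w) forces c = True.
  then (¬c ∨ m ∨ u) forces m = True.
All clauses satisfied.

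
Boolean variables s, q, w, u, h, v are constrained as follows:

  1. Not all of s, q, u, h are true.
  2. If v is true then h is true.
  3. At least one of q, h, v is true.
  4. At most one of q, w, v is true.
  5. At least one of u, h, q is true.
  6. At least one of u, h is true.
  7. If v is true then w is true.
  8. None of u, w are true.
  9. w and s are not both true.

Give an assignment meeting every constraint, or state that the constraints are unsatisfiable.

s = True, q = False, w = False, u = False, h = True, v = False

  (1) {s, q, u, h}: 2/4 true — not all ✓
  (2) v=F ⇒ h: vacuous ✓
  (3) {q, h, v}: 1 true — at least one ✓
  (4) {q, w, v}: 0 true — at most one ✓
  (5) {u, h, q}: 1 true — at least one ✓
  (6) {u, h}: 1 true — at least one ✓
  (7) v=F ⇒ w: vacuous ✓
  (8) {u, w}: 0 true — none ✓
  (9) w=F, s=T — not both ✓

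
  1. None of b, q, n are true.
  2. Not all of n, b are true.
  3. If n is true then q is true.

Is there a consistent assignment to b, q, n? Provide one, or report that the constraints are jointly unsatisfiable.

b = False, q = False, n = False

  (1) {b, q, n}: 0 true — none ✓
  (2) {n, b}: 0/2 true — not all ✓
  (3) n=F ⇒ q: vacuous ✓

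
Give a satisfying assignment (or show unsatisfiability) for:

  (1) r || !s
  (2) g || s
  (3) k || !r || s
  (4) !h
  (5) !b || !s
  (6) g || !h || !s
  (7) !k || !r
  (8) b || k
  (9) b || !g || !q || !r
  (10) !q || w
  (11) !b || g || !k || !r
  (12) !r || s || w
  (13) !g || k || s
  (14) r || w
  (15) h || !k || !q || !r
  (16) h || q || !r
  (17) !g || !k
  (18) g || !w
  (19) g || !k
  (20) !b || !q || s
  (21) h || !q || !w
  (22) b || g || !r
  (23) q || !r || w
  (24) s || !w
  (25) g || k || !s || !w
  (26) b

UNSATISFIABLE

Case b = True:
  (!h) forces h = False.
  (!b || !s) forces s = False.
  (g || s) forces g = True.
  (!g || k || s) forces k = True.
  Clause (!g || !k) is falsified — contradiction.
Case b = False:
  Clause (b) is falsified — contradiction.
Both cases fail, so the formula is unsatisfiable.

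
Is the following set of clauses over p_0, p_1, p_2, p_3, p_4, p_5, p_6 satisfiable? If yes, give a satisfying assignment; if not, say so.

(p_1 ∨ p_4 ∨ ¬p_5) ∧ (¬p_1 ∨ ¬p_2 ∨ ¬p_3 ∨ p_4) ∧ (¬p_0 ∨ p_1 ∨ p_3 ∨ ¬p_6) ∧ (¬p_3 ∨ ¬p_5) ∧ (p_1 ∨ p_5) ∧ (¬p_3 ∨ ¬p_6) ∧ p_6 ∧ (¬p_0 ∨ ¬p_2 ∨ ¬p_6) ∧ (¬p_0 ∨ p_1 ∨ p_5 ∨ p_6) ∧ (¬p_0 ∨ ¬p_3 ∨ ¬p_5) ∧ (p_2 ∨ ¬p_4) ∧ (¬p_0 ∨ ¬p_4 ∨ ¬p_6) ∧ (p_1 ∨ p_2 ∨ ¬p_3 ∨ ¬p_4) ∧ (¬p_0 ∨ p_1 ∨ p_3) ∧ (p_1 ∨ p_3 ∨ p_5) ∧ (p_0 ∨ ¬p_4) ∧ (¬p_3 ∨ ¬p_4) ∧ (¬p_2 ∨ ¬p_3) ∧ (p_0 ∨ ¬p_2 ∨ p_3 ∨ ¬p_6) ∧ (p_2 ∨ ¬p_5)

p_0=F, p_1=T, p_2=F, p_3=F, p_4=F, p_5=F, p_6=T

Unit clause (p_6) forces p_6 = True.
In (¬p_3 ∨ ¬p_6) only ¬p_3 is left, so p_3 = False.
Set p_0 = False.
  then (p_0 ∨ ¬p_4) forces p_4 = False.
  then (p_0 ∨ ¬p_2 ∨ p_3 ∨ ¬p_6) forces p_2 = False.
  then (p_2 ∨ ¬p_5) forces p_5 = False.
  then (p_1 ∨ p_5) forces p_1 = True.
All clauses satisfied.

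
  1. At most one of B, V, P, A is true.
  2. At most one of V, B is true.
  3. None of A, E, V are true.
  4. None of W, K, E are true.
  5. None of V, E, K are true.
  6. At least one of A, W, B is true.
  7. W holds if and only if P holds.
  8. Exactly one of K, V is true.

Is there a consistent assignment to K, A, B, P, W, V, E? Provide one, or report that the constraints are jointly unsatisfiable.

The formula is unsatisfiable.

Case K = True:
  Constraint (4) is violated (K=T) — contradiction.
Case K = False:
  (3) forces A = False.
  (3) forces E = False.
  (3) forces V = False.
  Constraint (8) is violated (K=F, V=F) — contradiction.
Both cases fail — unsatisfiable.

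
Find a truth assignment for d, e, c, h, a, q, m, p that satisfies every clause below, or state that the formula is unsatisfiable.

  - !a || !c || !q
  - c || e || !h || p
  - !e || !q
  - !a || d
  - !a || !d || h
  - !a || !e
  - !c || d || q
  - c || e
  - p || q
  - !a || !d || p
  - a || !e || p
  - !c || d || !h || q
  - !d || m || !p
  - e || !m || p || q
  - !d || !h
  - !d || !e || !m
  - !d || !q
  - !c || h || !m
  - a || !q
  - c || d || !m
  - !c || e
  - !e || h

d = False, e = True, c = False, h = True, a = False, q = False, m = False, p = True

Set d = False.
  then (!a || d) forces a = False.
  then (a || !q) forces q = False.
  then (!c || d || q) forces c = False.
  then (c || e) forces e = True.
  then (p || q) forces p = True.
  then (c || d || !m) forces m = False.
  then (!e || h) forces h = True.
All clauses satisfied.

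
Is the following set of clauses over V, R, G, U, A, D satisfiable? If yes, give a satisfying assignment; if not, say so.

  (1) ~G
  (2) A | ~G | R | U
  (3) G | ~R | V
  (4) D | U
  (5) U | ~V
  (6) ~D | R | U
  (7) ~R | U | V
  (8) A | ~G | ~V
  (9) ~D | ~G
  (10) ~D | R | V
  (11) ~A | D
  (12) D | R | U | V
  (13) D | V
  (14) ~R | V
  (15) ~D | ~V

Unit clause (~G) forces G = False.
Set V = True.
  then (U | ~V) forces U = True.
  then (~D | ~V) forces D = False.
  then (~A | D) forces A = False.
Set R = True.
All clauses satisfied.

V: True, R: True, G: False, U: True, A: False, D: False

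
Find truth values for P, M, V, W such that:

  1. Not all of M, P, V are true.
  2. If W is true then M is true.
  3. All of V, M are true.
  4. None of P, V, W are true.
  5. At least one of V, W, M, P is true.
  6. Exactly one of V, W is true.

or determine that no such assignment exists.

Case V = True:
  Constraint (4) is violated (V=T) — contradiction.
Case V = False:
  Constraint (3) is violated (V=F) — contradiction.
Both cases fail — unsatisfiable.

No satisfying assignment exists.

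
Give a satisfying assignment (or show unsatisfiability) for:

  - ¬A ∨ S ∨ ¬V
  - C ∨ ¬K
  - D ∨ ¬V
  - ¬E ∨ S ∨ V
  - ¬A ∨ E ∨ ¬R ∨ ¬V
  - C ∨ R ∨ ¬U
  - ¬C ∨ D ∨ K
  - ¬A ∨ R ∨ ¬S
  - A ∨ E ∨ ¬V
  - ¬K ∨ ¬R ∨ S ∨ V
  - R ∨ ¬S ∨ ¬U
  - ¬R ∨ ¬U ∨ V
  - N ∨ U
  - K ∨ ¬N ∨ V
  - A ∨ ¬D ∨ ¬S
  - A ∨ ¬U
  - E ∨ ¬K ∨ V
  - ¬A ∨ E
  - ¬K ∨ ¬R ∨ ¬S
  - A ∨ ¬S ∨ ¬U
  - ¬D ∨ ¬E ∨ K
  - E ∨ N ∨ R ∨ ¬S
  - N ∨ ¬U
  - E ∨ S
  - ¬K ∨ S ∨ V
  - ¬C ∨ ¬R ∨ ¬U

Set A = False.
  then (A ∨ ¬U) forces U = False.
  then (N ∨ U) forces N = True.
Set K = True.
  then (C ∨ ¬K) forces C = True.
Try E = False:
  (A ∨ E ∨ ¬V) forces V = False.
  clause (E ∨ ¬K ∨ V) is falsified — backtrack.
So E = True.
Set R = False.
Set D = False.
  then (D ∨ ¬V) forces V = False.
  then (¬E ∨ S ∨ V) forces S = True.
All clauses satisfied.

A = False, K = True, U = False, N = True, E = True, R = False, D = False, C = True, S = True, V = False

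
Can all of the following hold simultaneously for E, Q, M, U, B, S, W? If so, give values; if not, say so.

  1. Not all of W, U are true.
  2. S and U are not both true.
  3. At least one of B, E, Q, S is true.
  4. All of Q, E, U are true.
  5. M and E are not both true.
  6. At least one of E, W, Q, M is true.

E = True, Q = True, M = False, U = True, B = False, S = False, W = False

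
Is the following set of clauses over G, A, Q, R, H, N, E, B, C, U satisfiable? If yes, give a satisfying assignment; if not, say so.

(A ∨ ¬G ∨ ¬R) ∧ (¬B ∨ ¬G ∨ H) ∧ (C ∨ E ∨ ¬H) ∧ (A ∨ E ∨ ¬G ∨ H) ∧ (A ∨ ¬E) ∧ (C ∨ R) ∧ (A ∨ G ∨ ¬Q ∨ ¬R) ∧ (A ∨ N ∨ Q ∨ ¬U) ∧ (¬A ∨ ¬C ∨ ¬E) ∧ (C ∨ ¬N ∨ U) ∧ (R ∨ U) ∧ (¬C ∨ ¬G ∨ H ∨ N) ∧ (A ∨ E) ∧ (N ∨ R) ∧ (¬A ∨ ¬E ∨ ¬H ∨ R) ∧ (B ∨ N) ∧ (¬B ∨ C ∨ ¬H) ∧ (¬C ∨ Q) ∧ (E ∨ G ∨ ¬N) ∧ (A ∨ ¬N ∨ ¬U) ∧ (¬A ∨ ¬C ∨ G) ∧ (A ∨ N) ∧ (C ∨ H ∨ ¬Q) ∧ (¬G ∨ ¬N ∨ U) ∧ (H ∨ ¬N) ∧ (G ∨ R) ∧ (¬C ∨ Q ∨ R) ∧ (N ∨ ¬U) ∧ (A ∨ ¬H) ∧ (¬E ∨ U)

Set G = True.
Try A = False:
  (A ∨ ¬G ∨ ¬R) forces R = False.
  (A ∨ ¬E) forces E = False.
  clause (A ∨ E) is falsified — backtrack.
So A = True.
Set Q = True.
Set R = True.
Set H = True.
Set N = True.
  then (¬G ∨ ¬N ∨ U) forces U = True.
Set E = False.
  then (C ∨ E ∨ ¬H) forces C = True.
Set B = True.
All clauses satisfied.

G: True; A: True; Q: True; R: True; H: True; N: True; E: False; B: True; C: True; U: True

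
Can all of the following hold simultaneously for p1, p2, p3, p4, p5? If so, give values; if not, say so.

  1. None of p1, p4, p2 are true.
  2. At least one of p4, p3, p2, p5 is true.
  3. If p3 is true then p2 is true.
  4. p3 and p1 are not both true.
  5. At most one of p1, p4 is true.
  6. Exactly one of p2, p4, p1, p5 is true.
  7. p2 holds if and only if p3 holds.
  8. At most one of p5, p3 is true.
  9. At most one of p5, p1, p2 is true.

p1=F, p2=F, p3=F, p4=F, p5=T

  (1) {p1, p4, p2}: 0 true — none ✓
  (2) {p4, p3, p2, p5}: 1 true — at least one ✓
  (3) p3=F ⇒ p2: vacuous ✓
  (4) p3=F, p1=F — not both ✓
  (5) {p1, p4}: 0 true — at most one ✓
  (6) {p2, p4, p1, p5}: 1 true — exactly one ✓
  (7) p2=F, p3=F — same ✓
  (8) {p5, p3}: 1 true — at most one ✓
  (9) {p5, p1, p2}: 1 true — at most one ✓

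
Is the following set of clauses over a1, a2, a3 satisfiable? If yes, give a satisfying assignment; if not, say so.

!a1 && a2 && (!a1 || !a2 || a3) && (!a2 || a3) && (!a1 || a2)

Unit clause (!a1) forces a1 = False.
Unit clause (a2) forces a2 = True.
In (!a2 || a3) only a3 is left, so a3 = True.
All clauses satisfied.

a1 = False, a2 = True, a3 = True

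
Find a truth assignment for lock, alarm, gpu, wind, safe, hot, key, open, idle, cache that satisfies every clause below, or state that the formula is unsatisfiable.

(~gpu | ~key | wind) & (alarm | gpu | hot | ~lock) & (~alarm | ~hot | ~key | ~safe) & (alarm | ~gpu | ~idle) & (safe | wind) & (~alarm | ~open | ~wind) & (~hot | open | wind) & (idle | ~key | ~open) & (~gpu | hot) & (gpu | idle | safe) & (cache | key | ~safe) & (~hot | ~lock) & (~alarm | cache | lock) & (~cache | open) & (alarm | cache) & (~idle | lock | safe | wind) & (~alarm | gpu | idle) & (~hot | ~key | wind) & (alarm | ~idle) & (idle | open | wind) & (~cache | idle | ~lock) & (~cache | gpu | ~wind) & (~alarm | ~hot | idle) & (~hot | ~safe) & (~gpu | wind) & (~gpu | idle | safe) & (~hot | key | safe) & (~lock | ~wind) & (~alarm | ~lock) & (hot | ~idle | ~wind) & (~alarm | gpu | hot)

Try lock = True:
  (~hot | ~lock) forces hot = False.
  (~gpu | hot) forces gpu = False.
  (alarm | gpu | hot | ~lock) forces alarm = True.
  clause (~alarm | ~lock) is falsified — backtrack.
So lock = False.
Set alarm = False.
  then (alarm | cache) forces cache = True.
  then (alarm | ~idle) forces idle = False.
  then (~cache | open) forces open = True.
  then (idle | ~key | ~open) forces key = False.
Set gpu = False.
  then (gpu | idle | safe) forces safe = True.
  then (~cache | gpu | ~wind) forces wind = False.
  then (~hot | ~safe) forces hot = False.
All clauses satisfied.

lock=F; alarm=F; gpu=F; wind=F; safe=T; hot=F; key=F; open=T; idle=F; cache=T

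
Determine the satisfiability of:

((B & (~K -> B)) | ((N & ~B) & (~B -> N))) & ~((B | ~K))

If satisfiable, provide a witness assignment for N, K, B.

N = True; K = True; B = False

  (B & (~K -> B)) | ((N & ~B) & (~B -> N)) = True
    B & (~K -> B) = False
      ~K -> B = True
        ~K = False
    (N & ~B) & (~B -> N) = True
      N & ~B = True
        ~B = True
      ~B -> N = True
        ~B = True
  ~((B | ~K)) = True
    B | ~K = False
      ~K = False
Both conjuncts True, so the formula holds.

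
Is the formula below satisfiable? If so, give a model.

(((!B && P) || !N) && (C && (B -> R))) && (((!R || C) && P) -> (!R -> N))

B = True, P = False, R = True, N = False, C = True

  ((!B && P) || !N) && (C && (B -> R)) = True
    (!B && P) || !N = True
      !B && P = False
        !B = False
      !N = True
    C && (B -> R) = True
      B -> R = True
  ((!R || C) && P) -> (!R -> N) = True
    (!R || C) && P = False
      !R || C = True
        !R = False
    !R -> N = True
      !R = False
Both conjuncts True, so the formula holds.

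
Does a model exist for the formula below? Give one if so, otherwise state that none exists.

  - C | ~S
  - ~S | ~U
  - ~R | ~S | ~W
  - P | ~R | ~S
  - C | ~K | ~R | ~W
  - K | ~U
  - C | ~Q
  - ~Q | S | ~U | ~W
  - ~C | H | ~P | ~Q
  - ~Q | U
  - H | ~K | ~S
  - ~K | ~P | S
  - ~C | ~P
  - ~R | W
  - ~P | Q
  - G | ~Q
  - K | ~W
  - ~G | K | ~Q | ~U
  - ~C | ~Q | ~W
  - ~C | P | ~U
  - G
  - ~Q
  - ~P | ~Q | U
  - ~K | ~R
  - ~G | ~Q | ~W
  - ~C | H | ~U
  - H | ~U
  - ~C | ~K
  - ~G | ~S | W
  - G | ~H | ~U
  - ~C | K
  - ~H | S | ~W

G = True, K = True, H = False, C = False, S = False, W = True, U = False, Q = False, R = False, P = False

Unit clause (G) forces G = True.
Unit clause (~Q) forces Q = False.
In (~P | Q) only ~P is left, so P = False.
Set K = True.
  then (~K | ~R) forces R = False.
  then (~C | ~K) forces C = False.
  then (C | ~S) forces S = False.
Set H = False.
  then (H | ~U) forces U = False.
Set W = True.
All clauses satisfied.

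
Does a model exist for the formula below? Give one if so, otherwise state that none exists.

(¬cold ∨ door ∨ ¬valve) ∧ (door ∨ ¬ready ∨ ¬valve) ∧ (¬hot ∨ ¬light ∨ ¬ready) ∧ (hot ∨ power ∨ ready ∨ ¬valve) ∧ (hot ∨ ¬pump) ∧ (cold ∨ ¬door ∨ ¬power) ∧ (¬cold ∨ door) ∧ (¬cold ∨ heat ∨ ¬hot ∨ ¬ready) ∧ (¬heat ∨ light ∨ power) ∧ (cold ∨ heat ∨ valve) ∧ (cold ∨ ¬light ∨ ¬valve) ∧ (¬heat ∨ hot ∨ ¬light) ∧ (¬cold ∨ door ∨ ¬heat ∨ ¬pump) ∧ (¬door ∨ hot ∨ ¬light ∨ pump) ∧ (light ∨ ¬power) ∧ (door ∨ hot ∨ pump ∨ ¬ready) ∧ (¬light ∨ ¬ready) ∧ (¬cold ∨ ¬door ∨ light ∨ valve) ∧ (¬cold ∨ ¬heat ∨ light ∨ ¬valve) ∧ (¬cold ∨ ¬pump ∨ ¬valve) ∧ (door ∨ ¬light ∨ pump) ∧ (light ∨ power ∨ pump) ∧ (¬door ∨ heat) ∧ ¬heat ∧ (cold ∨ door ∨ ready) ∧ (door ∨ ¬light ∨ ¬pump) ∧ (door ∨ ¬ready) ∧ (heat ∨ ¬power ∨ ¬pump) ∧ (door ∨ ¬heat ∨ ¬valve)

Case heat = True:
  Clause (¬heat) is falsified — contradiction.
Case heat = False:
  (¬door ∨ heat) forces door = False.
  (¬cold ∨ door) forces cold = False.
  (cold ∨ heat ∨ valve) forces valve = True.
  (door ∨ ¬ready ∨ ¬valve) forces ready = False.
  Clause (cold ∨ door ∨ ready) is falsified — contradiction.
Both cases fail, so the formula is unsatisfiable.

UNSATISFIABLE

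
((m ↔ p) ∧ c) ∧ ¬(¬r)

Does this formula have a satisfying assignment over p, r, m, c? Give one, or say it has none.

p=T, r=T, m=T, c=T

  (m ↔ p) ∧ c = True
    m ↔ p = True
  ¬(¬r) = True
    ¬r = False
Both conjuncts True, so the formula holds.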